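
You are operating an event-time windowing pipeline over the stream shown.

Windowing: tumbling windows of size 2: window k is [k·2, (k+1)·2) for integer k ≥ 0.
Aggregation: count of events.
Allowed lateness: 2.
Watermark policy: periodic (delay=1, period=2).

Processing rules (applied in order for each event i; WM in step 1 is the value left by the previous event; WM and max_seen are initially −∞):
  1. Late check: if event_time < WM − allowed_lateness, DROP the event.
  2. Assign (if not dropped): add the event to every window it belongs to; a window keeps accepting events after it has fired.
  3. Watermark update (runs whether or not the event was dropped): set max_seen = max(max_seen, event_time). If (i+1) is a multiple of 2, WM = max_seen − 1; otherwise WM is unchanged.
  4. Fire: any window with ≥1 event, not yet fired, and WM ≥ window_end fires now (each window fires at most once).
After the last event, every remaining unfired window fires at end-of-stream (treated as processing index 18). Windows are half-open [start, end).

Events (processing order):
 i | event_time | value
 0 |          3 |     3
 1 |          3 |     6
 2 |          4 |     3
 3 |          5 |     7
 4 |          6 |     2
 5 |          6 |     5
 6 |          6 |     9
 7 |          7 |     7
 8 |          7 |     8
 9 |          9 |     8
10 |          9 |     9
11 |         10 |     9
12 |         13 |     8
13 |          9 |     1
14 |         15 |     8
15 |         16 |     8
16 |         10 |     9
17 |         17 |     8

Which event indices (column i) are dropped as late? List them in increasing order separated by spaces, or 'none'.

i=0 t=3 v=3: → [2,4); WM=−∞
i=1 t=3 v=6: → [2,4); WM=2
i=2 t=4 v=3: → [4,6); WM=2
i=3 t=5 v=7: → [4,6); WM=4; [2,4) fires=2
i=4 t=6 v=2: → [6,8); WM=4
i=5 t=6 v=5: → [6,8); WM=5
i=6 t=6 v=9: → [6,8); WM=5
i=7 t=7 v=7: → [6,8); WM=6; [4,6) fires=2
i=8 t=7 v=8: → [6,8); WM=6
i=9 t=9 v=8: → [8,10); WM=8; [6,8) fires=5
i=10 t=9 v=9: → [8,10); WM=8
i=11 t=10 v=9: → [10,12); WM=9
i=12 t=13 v=8: → [12,14); WM=9
i=13 t=9 v=1: → [8,10); WM=12; [8,10) fires=3 [10,12) fires=1
i=14 t=15 v=8: → [14,16); WM=12
i=15 t=16 v=8: → [16,18); WM=15; [12,14) fires=1
i=16 t=10 v=9: DROP (t<15-2); WM=15
i=17 t=17 v=8: → [16,18); WM=16; [14,16) fires=1

16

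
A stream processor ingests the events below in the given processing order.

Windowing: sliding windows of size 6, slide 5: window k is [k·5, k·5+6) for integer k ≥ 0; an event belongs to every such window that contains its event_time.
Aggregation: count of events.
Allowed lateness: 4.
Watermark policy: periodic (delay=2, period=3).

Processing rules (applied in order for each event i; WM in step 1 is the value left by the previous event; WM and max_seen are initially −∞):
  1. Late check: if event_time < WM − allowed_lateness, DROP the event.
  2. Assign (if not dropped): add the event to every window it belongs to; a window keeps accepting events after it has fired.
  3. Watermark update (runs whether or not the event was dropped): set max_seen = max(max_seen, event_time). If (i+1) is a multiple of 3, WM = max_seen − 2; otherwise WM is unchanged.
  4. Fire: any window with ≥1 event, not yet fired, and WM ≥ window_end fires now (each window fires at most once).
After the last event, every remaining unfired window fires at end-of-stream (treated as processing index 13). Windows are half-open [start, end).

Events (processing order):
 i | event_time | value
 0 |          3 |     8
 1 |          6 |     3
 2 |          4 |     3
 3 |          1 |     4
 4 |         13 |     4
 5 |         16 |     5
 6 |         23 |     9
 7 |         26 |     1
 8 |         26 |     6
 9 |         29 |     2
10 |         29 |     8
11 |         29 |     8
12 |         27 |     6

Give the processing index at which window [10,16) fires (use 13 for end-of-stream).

8

i=0 t=3 v=8: → [0,6); WM=−∞
i=1 t=6 v=3: → [5,11); WM=−∞
i=2 t=4 v=3: → [0,6); WM=4
i=3 t=1 v=4: → [0,6); WM=4
i=4 t=13 v=4: → [10,16); WM=4
i=5 t=16 v=5: → [15,21); WM=14; [0,6) fires=3 [5,11) fires=1
i=6 t=23 v=9: → [20,26); WM=14
i=7 t=26 v=1: → [25,31); WM=14
i=8 t=26 v=6: → [25,31); WM=24; [10,16) fires=1 [15,21) fires=1
i=9 t=29 v=2: → [25,31); WM=24
i=10 t=29 v=8: → [25,31); WM=24
i=11 t=29 v=8: → [25,31); WM=27; [20,26) fires=1
i=12 t=27 v=6: → [25,31); WM=27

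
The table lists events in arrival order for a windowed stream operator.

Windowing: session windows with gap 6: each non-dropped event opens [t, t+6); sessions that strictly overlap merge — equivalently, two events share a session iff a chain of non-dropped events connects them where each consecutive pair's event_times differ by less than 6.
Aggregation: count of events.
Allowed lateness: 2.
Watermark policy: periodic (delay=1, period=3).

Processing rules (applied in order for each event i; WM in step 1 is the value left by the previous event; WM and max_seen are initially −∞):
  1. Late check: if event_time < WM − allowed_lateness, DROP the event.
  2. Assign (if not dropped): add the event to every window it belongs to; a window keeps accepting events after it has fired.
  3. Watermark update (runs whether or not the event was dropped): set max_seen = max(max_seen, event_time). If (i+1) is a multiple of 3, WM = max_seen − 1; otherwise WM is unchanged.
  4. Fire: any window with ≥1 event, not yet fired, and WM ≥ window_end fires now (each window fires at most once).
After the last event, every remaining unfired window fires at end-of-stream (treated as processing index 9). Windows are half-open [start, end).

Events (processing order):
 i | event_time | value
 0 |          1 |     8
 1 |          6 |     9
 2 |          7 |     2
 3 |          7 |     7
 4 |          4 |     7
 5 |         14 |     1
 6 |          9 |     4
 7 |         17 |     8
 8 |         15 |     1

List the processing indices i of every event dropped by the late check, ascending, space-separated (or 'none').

i=0 t=1 v=8: → [1,7); WM=−∞
i=1 t=6 v=9: → [1,12); WM=−∞
i=2 t=7 v=2: → [1,13); WM=6
i=3 t=7 v=7: → [1,13); WM=6
i=4 t=4 v=7: → [1,13); WM=6
i=5 t=14 v=1: → [14,20); WM=13
i=6 t=9 v=4: DROP (t<13-2); WM=13
i=7 t=17 v=8: → [14,23); WM=13
i=8 t=15 v=1: → [14,23); WM=16

6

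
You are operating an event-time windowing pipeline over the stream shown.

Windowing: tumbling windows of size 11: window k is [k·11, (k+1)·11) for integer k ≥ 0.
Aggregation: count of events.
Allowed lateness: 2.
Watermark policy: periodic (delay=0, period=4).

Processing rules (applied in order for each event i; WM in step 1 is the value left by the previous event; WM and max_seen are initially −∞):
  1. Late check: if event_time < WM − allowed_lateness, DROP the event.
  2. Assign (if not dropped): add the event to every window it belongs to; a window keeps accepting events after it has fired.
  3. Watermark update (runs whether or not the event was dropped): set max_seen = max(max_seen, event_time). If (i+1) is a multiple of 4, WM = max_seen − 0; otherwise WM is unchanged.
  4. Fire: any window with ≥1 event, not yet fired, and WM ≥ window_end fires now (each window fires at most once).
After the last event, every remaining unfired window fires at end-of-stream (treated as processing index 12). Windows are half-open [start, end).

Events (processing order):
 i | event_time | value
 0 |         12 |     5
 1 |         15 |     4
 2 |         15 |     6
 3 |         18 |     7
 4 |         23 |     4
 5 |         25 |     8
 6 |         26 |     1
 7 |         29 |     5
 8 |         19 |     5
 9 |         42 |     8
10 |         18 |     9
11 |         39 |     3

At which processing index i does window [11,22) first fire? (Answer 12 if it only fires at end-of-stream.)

7

i=0 t=12 v=5: → [11,22); WM=−∞
i=1 t=15 v=4: → [11,22); WM=−∞
i=2 t=15 v=6: → [11,22); WM=−∞
i=3 t=18 v=7: → [11,22); WM=18
i=4 t=23 v=4: → [22,33); WM=18
i=5 t=25 v=8: → [22,33); WM=18
i=6 t=26 v=1: → [22,33); WM=18
i=7 t=29 v=5: → [22,33); WM=29; [11,22) fires=4
i=8 t=19 v=5: DROP (t<29-2); WM=29
i=9 t=42 v=8: → [33,44); WM=29
i=10 t=18 v=9: DROP (t<29-2); WM=29
i=11 t=39 v=3: → [33,44); WM=42; [22,33) fires=4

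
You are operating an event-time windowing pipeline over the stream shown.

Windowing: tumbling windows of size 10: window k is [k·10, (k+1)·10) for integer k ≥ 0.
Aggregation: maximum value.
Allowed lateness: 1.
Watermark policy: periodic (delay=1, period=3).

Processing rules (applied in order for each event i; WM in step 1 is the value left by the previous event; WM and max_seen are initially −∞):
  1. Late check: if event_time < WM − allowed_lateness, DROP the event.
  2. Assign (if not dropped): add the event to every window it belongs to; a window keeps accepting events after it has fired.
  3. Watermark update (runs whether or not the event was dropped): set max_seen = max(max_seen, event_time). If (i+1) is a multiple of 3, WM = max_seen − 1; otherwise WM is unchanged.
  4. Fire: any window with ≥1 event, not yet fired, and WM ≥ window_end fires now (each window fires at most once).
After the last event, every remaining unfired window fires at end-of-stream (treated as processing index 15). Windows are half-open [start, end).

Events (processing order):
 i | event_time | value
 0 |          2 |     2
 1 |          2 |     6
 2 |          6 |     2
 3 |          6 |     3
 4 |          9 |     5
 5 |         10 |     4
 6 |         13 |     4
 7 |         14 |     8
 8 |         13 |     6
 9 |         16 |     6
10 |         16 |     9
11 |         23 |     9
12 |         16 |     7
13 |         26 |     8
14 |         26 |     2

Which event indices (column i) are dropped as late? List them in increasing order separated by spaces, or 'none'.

12

i=0 t=2 v=2: → [0,10); WM=−∞
i=1 t=2 v=6: → [0,10); WM=−∞
i=2 t=6 v=2: → [0,10); WM=5
i=3 t=6 v=3: → [0,10); WM=5
i=4 t=9 v=5: → [0,10); WM=5
i=5 t=10 v=4: → [10,20); WM=9
i=6 t=13 v=4: → [10,20); WM=9
i=7 t=14 v=8: → [10,20); WM=9
i=8 t=13 v=6: → [10,20); WM=13; [0,10) fires=6
i=9 t=16 v=6: → [10,20); WM=13
i=10 t=16 v=9: → [10,20); WM=13
i=11 t=23 v=9: → [20,30); WM=22; [10,20) fires=9
i=12 t=16 v=7: DROP (t<22-1); WM=22
i=13 t=26 v=8: → [20,30); WM=22
i=14 t=26 v=2: → [20,30); WM=25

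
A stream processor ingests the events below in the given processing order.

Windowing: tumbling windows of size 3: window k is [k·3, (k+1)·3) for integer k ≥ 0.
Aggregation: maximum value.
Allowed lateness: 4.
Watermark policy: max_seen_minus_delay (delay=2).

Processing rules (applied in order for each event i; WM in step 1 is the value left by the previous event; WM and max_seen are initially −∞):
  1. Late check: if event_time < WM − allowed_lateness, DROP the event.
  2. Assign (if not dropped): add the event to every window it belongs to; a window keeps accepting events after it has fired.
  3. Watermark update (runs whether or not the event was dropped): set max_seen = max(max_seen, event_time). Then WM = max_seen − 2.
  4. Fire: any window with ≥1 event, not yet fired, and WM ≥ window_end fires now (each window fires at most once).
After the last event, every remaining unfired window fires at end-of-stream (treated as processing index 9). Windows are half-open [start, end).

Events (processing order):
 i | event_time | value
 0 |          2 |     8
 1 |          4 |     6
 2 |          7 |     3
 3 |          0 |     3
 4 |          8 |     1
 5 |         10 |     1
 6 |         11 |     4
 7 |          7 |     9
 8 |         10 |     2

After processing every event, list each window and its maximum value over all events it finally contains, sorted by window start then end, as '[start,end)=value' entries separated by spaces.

i=0 t=2 v=8: → [0,3); WM=0
i=1 t=4 v=6: → [3,6); WM=2
i=2 t=7 v=3: → [6,9); WM=5; [0,3) fires=8
i=3 t=0 v=3: DROP (t<5-4); WM=5
i=4 t=8 v=1: → [6,9); WM=6; [3,6) fires=6
i=5 t=10 v=1: → [9,12); WM=8
i=6 t=11 v=4: → [9,12); WM=9; [6,9) fires=3
i=7 t=7 v=9: → [6,9); WM=9
i=8 t=10 v=2: → [9,12); WM=9

[0,3)=8 [3,6)=6 [6,9)=9 [9,12)=4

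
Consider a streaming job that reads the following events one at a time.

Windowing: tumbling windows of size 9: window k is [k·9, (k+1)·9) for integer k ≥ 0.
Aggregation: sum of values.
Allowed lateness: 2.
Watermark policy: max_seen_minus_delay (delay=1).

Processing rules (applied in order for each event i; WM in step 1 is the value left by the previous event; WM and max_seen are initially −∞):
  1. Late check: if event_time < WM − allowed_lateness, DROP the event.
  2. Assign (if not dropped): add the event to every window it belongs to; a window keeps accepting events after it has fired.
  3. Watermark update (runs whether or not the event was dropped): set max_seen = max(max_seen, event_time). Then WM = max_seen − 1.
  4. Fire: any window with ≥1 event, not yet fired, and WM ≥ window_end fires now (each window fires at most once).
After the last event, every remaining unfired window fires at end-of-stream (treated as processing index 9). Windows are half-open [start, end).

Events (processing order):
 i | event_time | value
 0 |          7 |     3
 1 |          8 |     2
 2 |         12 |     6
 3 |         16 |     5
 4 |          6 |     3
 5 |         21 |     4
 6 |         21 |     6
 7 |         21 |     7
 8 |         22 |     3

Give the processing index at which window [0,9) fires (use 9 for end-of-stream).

2

i=0 t=7 v=3: → [0,9); WM=6
i=1 t=8 v=2: → [0,9); WM=7
i=2 t=12 v=6: → [9,18); WM=11; [0,9) fires=5
i=3 t=16 v=5: → [9,18); WM=15
i=4 t=6 v=3: DROP (t<15-2); WM=15
i=5 t=21 v=4: → [18,27); WM=20; [9,18) fires=11
i=6 t=21 v=6: → [18,27); WM=20
i=7 t=21 v=7: → [18,27); WM=20
i=8 t=22 v=3: → [18,27); WM=21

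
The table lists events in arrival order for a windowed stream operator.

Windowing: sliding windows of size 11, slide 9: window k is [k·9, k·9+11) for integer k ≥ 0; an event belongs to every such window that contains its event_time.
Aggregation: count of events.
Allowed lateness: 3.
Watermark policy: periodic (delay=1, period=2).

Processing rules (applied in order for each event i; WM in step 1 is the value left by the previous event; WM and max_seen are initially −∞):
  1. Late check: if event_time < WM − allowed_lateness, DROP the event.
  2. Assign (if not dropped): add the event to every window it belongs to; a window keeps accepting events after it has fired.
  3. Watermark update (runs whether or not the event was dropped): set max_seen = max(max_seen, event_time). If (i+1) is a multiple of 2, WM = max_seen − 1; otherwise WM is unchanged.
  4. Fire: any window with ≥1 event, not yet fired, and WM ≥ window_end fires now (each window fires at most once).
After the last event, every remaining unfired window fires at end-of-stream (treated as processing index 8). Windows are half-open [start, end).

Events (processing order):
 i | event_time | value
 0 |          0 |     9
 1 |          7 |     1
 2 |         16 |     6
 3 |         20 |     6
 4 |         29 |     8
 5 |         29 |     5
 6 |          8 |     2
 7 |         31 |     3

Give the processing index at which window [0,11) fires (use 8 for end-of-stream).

3

i=0 t=0 v=9: → [0,11); WM=−∞
i=1 t=7 v=1: → [0,11); WM=6
i=2 t=16 v=6: → [9,20); WM=6
i=3 t=20 v=6: → [18,29); WM=19; [0,11) fires=2
i=4 t=29 v=8: → [27,38); WM=19
i=5 t=29 v=5: → [27,38); WM=28; [9,20) fires=1
i=6 t=8 v=2: DROP (t<28-3); WM=28
i=7 t=31 v=3: → [27,38); WM=30; [18,29) fires=1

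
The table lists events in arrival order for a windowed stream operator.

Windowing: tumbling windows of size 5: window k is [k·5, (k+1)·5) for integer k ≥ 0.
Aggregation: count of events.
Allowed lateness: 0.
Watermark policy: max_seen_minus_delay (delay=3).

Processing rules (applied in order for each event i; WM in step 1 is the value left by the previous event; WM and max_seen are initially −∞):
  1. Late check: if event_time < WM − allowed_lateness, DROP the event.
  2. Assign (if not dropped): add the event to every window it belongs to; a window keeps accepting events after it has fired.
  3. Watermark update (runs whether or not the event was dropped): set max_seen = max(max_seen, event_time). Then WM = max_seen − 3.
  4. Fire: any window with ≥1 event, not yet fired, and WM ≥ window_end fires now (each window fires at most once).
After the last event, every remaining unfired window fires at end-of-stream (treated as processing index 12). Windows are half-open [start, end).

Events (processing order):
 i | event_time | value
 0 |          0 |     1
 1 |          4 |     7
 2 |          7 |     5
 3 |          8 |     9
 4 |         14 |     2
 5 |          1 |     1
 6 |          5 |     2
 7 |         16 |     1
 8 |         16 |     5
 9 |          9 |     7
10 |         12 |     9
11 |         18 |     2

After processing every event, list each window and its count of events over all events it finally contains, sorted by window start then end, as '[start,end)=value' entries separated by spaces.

i=0 t=0 v=1: → [0,5); WM=-3
i=1 t=4 v=7: → [0,5); WM=1
i=2 t=7 v=5: → [5,10); WM=4
i=3 t=8 v=9: → [5,10); WM=5; [0,5) fires=2
i=4 t=14 v=2: → [10,15); WM=11; [5,10) fires=2
i=5 t=1 v=1: DROP (t<11-0); WM=11
i=6 t=5 v=2: DROP (t<11-0); WM=11
i=7 t=16 v=1: → [15,20); WM=13
i=8 t=16 v=5: → [15,20); WM=13
i=9 t=9 v=7: DROP (t<13-0); WM=13
i=10 t=12 v=9: DROP (t<13-0); WM=13
i=11 t=18 v=2: → [15,20); WM=15; [10,15) fires=1

[0,5)=2 [5,10)=2 [10,15)=1 [15,20)=3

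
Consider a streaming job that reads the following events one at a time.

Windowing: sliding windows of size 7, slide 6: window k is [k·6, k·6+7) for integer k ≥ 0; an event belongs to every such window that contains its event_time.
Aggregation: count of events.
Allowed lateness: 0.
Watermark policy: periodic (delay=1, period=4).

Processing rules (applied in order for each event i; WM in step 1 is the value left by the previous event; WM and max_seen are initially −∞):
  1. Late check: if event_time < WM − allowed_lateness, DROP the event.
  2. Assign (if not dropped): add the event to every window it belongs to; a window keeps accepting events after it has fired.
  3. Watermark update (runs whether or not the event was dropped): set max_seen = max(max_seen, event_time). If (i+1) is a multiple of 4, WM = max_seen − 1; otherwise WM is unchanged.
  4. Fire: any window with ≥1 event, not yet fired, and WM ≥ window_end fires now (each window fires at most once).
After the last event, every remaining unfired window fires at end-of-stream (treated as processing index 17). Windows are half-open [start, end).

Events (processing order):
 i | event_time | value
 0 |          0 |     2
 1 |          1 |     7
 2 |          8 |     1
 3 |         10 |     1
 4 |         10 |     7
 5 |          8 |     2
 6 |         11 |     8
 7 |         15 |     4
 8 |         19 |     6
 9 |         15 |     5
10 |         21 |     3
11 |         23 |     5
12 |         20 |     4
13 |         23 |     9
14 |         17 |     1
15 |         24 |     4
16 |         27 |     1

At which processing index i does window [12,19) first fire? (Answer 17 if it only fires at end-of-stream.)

i=0 t=0 v=2: → [0,7); WM=−∞
i=1 t=1 v=7: → [0,7); WM=−∞
i=2 t=8 v=1: → [6,13); WM=−∞
i=3 t=10 v=1: → [6,13); WM=9; [0,7) fires=2
i=4 t=10 v=7: → [6,13); WM=9
i=5 t=8 v=2: DROP (t<9-0); WM=9
i=6 t=11 v=8: → [6,13); WM=9
i=7 t=15 v=4: → [12,19); WM=14; [6,13) fires=4
i=8 t=19 v=6: → [18,25); WM=14
i=9 t=15 v=5: → [12,19); WM=14
i=10 t=21 v=3: → [18,25); WM=14
i=11 t=23 v=5: → [18,25); WM=22; [12,19) fires=2
i=12 t=20 v=4: DROP (t<22-0); WM=22
i=13 t=23 v=9: → [18,25); WM=22
i=14 t=17 v=1: DROP (t<22-0); WM=22
i=15 t=24 v=4: → [24,31),[18,25); WM=23
i=16 t=27 v=1: → [24,31); WM=23

11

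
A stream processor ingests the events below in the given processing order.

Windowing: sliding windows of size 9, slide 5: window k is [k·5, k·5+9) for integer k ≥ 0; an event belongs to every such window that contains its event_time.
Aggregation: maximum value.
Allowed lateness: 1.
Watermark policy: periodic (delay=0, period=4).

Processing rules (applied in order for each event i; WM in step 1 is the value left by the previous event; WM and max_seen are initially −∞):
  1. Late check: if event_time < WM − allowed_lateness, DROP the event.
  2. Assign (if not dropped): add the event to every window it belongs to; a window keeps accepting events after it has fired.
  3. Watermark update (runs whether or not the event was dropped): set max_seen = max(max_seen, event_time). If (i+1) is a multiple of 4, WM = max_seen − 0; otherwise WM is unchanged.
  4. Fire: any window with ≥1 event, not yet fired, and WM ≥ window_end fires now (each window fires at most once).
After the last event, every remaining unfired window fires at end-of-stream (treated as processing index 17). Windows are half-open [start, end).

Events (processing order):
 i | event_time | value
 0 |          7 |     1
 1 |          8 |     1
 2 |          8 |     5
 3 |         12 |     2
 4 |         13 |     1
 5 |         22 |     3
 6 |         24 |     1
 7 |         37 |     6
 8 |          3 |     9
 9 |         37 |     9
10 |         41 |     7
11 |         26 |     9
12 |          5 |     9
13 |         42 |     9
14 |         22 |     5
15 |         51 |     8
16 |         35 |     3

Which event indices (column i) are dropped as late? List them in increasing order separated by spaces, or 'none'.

8 11 12 14 16

i=0 t=7 v=1: → [5,14),[0,9); WM=−∞
i=1 t=8 v=1: → [5,14),[0,9); WM=−∞
i=2 t=8 v=5: → [5,14),[0,9); WM=−∞
i=3 t=12 v=2: → [10,19),[5,14); WM=12; [0,9) fires=5
i=4 t=13 v=1: → [10,19),[5,14); WM=12
i=5 t=22 v=3: → [20,29),[15,24); WM=12
i=6 t=24 v=1: → [20,29); WM=12
i=7 t=37 v=6: → [35,44),[30,39); WM=37; [5,14) fires=5 [10,19) fires=2 [15,24) fires=3 [20,29) fires=3
i=8 t=3 v=9: DROP (t<37-1); WM=37
i=9 t=37 v=9: → [35,44),[30,39); WM=37
i=10 t=41 v=7: → [40,49),[35,44); WM=37
i=11 t=26 v=9: DROP (t<37-1); WM=41; [30,39) fires=9
i=12 t=5 v=9: DROP (t<41-1); WM=41
i=13 t=42 v=9: → [40,49),[35,44); WM=41
i=14 t=22 v=5: DROP (t<41-1); WM=41
i=15 t=51 v=8: → [50,59),[45,54); WM=51; [35,44) fires=9 [40,49) fires=9
i=16 t=35 v=3: DROP (t<51-1); WM=51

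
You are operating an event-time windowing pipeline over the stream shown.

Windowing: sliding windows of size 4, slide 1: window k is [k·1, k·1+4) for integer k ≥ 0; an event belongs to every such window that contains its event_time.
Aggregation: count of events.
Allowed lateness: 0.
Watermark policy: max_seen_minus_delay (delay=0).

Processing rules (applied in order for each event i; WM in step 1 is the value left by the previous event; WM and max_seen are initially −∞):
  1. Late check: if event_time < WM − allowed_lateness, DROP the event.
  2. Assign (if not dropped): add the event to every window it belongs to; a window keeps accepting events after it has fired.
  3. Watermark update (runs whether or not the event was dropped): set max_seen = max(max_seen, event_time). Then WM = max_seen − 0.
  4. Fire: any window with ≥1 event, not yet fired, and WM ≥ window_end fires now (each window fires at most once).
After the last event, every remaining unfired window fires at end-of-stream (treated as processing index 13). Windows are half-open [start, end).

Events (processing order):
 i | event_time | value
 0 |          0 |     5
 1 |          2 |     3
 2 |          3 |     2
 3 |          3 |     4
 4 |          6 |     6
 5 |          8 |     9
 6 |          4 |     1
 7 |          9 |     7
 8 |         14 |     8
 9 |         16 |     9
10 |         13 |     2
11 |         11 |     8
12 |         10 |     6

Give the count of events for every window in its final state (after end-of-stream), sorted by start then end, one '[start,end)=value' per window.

i=0 t=0 v=5: → [0,4); WM=0
i=1 t=2 v=3: → [2,6),[1,5),[0,4); WM=2
i=2 t=3 v=2: → [3,7),[2,6),[1,5),[0,4); WM=3
i=3 t=3 v=4: → [3,7),[2,6),[1,5),[0,4); WM=3
i=4 t=6 v=6: → [6,10),[5,9),[4,8),[3,7); WM=6; [0,4) fires=4 [1,5) fires=3 [2,6) fires=3
i=5 t=8 v=9: → [8,12),[7,11),[6,10),[5,9); WM=8; [3,7) fires=3 [4,8) fires=1
i=6 t=4 v=1: DROP (t<8-0); WM=8
i=7 t=9 v=7: → [9,13),[8,12),[7,11),[6,10); WM=9; [5,9) fires=2
i=8 t=14 v=8: → [14,18),[13,17),[12,16),[11,15); WM=14; [6,10) fires=3 [7,11) fires=2 [8,12) fires=2 [9,13) fires=1
i=9 t=16 v=9: → [16,20),[15,19),[14,18),[13,17); WM=16; [11,15) fires=1 [12,16) fires=1
i=10 t=13 v=2: DROP (t<16-0); WM=16
i=11 t=11 v=8: DROP (t<16-0); WM=16
i=12 t=10 v=6: DROP (t<16-0); WM=16

[0,4)=4 [1,5)=3 [2,6)=3 [3,7)=3 [4,8)=1 [5,9)=2 [6,10)=3 [7,11)=2 [8,12)=2 [9,13)=1 [11,15)=1 [12,16)=1 [13,17)=2 [14,18)=2 [15,19)=1 [16,20)=1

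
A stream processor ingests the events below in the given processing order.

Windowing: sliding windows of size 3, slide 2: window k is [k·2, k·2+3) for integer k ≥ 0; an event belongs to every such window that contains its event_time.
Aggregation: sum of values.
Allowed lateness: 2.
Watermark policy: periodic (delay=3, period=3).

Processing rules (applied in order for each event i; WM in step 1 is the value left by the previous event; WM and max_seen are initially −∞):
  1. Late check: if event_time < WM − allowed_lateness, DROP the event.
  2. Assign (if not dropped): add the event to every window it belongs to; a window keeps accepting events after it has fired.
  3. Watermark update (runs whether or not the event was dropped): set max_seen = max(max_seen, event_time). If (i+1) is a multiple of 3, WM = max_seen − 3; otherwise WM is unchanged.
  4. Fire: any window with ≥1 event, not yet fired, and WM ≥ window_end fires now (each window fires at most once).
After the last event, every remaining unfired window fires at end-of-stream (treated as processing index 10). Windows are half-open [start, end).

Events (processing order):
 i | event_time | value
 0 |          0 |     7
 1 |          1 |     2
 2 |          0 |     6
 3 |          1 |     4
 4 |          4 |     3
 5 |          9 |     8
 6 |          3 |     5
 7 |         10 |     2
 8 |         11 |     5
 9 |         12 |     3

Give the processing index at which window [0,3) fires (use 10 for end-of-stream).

5

i=0 t=0 v=7: → [0,3); WM=−∞
i=1 t=1 v=2: → [0,3); WM=−∞
i=2 t=0 v=6: → [0,3); WM=-2
i=3 t=1 v=4: → [0,3); WM=-2
i=4 t=4 v=3: → [4,7),[2,5); WM=-2
i=5 t=9 v=8: → [8,11); WM=6; [0,3) fires=19 [2,5) fires=3
i=6 t=3 v=5: DROP (t<6-2); WM=6
i=7 t=10 v=2: → [10,13),[8,11); WM=6
i=8 t=11 v=5: → [10,13); WM=8; [4,7) fires=3
i=9 t=12 v=3: → [12,15),[10,13); WM=8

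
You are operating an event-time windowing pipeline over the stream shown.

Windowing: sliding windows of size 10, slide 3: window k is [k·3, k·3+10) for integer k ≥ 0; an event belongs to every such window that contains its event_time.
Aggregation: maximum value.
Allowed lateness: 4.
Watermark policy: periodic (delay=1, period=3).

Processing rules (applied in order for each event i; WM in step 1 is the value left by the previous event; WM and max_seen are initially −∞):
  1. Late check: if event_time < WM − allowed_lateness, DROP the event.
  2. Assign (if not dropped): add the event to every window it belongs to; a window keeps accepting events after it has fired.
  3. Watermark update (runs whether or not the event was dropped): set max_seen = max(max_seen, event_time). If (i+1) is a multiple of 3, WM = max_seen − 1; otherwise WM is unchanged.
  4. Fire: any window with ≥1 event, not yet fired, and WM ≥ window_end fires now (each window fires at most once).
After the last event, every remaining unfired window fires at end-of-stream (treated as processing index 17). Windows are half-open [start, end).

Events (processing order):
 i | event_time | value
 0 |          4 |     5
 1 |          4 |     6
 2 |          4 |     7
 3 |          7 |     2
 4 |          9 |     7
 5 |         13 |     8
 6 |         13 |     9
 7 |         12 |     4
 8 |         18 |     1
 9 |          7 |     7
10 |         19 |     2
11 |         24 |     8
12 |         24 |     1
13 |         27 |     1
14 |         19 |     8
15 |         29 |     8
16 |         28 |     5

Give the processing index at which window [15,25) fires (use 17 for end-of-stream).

i=0 t=4 v=5: → [3,13),[0,10); WM=−∞
i=1 t=4 v=6: → [3,13),[0,10); WM=−∞
i=2 t=4 v=7: → [3,13),[0,10); WM=3
i=3 t=7 v=2: → [6,16),[3,13),[0,10); WM=3
i=4 t=9 v=7: → [9,19),[6,16),[3,13),[0,10); WM=3
i=5 t=13 v=8: → [12,22),[9,19),[6,16); WM=12; [0,10) fires=7
i=6 t=13 v=9: → [12,22),[9,19),[6,16); WM=12
i=7 t=12 v=4: → [12,22),[9,19),[6,16),[3,13); WM=12
i=8 t=18 v=1: → [18,28),[15,25),[12,22),[9,19); WM=17; [3,13) fires=7 [6,16) fires=9
i=9 t=7 v=7: DROP (t<17-4); WM=17
i=10 t=19 v=2: → [18,28),[15,25),[12,22); WM=17
i=11 t=24 v=8: → [24,34),[21,31),[18,28),[15,25); WM=23; [9,19) fires=9 [12,22) fires=9
i=12 t=24 v=1: → [24,34),[21,31),[18,28),[15,25); WM=23
i=13 t=27 v=1: → [27,37),[24,34),[21,31),[18,28); WM=23
i=14 t=19 v=8: → [18,28),[15,25),[12,22); WM=26; [15,25) fires=8
i=15 t=29 v=8: → [27,37),[24,34),[21,31); WM=26
i=16 t=28 v=5: → [27,37),[24,34),[21,31); WM=26

14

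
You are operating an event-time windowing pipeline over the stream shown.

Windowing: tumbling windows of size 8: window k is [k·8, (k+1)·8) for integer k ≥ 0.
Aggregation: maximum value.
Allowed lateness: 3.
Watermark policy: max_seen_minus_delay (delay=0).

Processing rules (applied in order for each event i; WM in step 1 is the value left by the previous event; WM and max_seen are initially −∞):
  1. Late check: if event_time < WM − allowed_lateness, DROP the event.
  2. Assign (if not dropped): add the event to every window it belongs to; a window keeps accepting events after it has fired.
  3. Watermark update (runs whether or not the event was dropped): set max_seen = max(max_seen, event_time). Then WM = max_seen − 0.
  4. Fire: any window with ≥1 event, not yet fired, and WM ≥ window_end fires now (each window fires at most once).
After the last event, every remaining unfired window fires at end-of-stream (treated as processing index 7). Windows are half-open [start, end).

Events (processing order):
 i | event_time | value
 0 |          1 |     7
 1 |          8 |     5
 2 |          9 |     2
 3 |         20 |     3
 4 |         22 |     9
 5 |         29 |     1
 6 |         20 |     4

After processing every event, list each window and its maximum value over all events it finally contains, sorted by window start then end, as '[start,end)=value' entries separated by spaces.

[0,8)=7 [8,16)=5 [16,24)=9 [24,32)=1

i=0 t=1 v=7: → [0,8); WM=1
i=1 t=8 v=5: → [8,16); WM=8; [0,8) fires=7
i=2 t=9 v=2: → [8,16); WM=9
i=3 t=20 v=3: → [16,24); WM=20; [8,16) fires=5
i=4 t=22 v=9: → [16,24); WM=22
i=5 t=29 v=1: → [24,32); WM=29; [16,24) fires=9
i=6 t=20 v=4: DROP (t<29-3); WM=29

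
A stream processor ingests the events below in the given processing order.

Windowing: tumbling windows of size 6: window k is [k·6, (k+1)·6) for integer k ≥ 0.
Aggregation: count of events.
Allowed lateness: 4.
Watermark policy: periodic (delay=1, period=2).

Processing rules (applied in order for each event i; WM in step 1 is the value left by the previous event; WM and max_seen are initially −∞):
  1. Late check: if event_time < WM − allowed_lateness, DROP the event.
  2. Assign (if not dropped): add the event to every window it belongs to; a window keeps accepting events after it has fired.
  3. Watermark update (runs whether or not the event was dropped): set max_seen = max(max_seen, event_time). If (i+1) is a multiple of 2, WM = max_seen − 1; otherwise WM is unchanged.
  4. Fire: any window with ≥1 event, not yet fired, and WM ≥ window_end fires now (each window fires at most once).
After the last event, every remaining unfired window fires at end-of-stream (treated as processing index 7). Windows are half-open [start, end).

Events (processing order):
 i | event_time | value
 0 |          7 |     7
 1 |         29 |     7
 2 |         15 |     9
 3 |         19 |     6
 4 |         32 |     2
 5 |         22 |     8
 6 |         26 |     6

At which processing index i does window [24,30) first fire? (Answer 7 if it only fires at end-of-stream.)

i=0 t=7 v=7: → [6,12); WM=−∞
i=1 t=29 v=7: → [24,30); WM=28; [6,12) fires=1
i=2 t=15 v=9: DROP (t<28-4); WM=28
i=3 t=19 v=6: DROP (t<28-4); WM=28
i=4 t=32 v=2: → [30,36); WM=28
i=5 t=22 v=8: DROP (t<28-4); WM=31; [24,30) fires=1
i=6 t=26 v=6: DROP (t<31-4); WM=31

5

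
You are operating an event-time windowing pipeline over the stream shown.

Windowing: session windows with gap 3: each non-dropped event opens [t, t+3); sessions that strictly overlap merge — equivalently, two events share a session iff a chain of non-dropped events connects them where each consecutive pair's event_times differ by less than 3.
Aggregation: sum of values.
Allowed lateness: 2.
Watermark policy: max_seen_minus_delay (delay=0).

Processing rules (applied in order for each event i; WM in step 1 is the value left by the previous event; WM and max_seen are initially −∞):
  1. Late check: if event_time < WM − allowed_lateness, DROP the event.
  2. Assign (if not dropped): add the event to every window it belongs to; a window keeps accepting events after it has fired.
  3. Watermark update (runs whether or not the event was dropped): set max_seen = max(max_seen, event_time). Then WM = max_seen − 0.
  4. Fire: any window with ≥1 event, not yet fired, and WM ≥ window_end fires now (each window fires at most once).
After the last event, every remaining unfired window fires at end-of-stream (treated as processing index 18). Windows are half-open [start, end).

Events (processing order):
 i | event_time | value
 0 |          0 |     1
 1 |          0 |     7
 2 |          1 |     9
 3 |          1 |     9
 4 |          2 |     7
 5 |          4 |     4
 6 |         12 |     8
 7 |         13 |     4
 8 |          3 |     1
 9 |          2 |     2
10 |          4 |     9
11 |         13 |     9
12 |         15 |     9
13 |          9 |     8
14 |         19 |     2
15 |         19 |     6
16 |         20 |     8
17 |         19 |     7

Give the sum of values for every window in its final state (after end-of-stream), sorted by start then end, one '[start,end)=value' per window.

i=0 t=0 v=1: → [0,3); WM=0
i=1 t=0 v=7: → [0,3); WM=0
i=2 t=1 v=9: → [0,4); WM=1
i=3 t=1 v=9: → [0,4); WM=1
i=4 t=2 v=7: → [0,5); WM=2
i=5 t=4 v=4: → [0,7); WM=4
i=6 t=12 v=8: → [12,15); WM=12
i=7 t=13 v=4: → [12,16); WM=13
i=8 t=3 v=1: DROP (t<13-2); WM=13
i=9 t=2 v=2: DROP (t<13-2); WM=13
i=10 t=4 v=9: DROP (t<13-2); WM=13
i=11 t=13 v=9: → [12,16); WM=13
i=12 t=15 v=9: → [12,18); WM=15
i=13 t=9 v=8: DROP (t<15-2); WM=15
i=14 t=19 v=2: → [19,22); WM=19
i=15 t=19 v=6: → [19,22); WM=19
i=16 t=20 v=8: → [19,23); WM=20
i=17 t=19 v=7: → [19,23); WM=20

[0,7)=37 [12,18)=30 [19,23)=23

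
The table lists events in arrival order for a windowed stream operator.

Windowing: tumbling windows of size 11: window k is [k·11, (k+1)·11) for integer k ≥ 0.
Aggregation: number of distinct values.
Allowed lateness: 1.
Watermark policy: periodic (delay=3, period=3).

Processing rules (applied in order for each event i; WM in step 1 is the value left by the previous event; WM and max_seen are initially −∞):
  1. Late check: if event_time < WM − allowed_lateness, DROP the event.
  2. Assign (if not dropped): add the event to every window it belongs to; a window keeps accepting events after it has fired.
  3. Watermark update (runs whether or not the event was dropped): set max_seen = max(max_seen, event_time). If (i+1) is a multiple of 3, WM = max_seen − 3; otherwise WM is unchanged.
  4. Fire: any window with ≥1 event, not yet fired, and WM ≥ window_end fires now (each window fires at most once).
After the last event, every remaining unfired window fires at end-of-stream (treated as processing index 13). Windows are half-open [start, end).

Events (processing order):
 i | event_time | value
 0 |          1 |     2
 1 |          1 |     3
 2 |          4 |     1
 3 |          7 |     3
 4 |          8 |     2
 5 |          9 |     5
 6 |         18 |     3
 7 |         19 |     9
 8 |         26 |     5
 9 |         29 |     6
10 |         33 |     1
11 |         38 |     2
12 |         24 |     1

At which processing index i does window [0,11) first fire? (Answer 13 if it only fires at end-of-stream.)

i=0 t=1 v=2: → [0,11); WM=−∞
i=1 t=1 v=3: → [0,11); WM=−∞
i=2 t=4 v=1: → [0,11); WM=1
i=3 t=7 v=3: → [0,11); WM=1
i=4 t=8 v=2: → [0,11); WM=1
i=5 t=9 v=5: → [0,11); WM=6
i=6 t=18 v=3: → [11,22); WM=6
i=7 t=19 v=9: → [11,22); WM=6
i=8 t=26 v=5: → [22,33); WM=23; [0,11) fires=4 [11,22) fires=2
i=9 t=29 v=6: → [22,33); WM=23
i=10 t=33 v=1: → [33,44); WM=23
i=11 t=38 v=2: → [33,44); WM=35; [22,33) fires=2
i=12 t=24 v=1: DROP (t<35-1); WM=35

8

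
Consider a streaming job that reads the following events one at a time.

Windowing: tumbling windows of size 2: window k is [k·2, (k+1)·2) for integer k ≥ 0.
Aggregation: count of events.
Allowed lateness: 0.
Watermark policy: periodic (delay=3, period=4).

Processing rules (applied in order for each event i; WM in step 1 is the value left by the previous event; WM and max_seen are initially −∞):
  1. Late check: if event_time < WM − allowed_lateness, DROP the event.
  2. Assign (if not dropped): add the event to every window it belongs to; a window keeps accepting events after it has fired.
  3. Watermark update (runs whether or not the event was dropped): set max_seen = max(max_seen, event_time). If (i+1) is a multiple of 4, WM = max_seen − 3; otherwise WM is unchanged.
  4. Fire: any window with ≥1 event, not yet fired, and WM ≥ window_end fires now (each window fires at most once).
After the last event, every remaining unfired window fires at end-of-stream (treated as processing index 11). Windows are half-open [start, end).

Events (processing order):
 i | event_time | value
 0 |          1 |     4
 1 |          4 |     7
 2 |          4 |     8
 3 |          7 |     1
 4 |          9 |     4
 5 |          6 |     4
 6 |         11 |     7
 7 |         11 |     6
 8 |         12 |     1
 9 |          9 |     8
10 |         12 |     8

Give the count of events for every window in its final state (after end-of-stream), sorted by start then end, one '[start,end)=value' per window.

[0,2)=1 [4,6)=2 [6,8)=2 [8,10)=2 [10,12)=2 [12,14)=2

i=0 t=1 v=4: → [0,2); WM=−∞
i=1 t=4 v=7: → [4,6); WM=−∞
i=2 t=4 v=8: → [4,6); WM=−∞
i=3 t=7 v=1: → [6,8); WM=4; [0,2) fires=1
i=4 t=9 v=4: → [8,10); WM=4
i=5 t=6 v=4: → [6,8); WM=4
i=6 t=11 v=7: → [10,12); WM=4
i=7 t=11 v=6: → [10,12); WM=8; [4,6) fires=2 [6,8) fires=2
i=8 t=12 v=1: → [12,14); WM=8
i=9 t=9 v=8: → [8,10); WM=8
i=10 t=12 v=8: → [12,14); WM=8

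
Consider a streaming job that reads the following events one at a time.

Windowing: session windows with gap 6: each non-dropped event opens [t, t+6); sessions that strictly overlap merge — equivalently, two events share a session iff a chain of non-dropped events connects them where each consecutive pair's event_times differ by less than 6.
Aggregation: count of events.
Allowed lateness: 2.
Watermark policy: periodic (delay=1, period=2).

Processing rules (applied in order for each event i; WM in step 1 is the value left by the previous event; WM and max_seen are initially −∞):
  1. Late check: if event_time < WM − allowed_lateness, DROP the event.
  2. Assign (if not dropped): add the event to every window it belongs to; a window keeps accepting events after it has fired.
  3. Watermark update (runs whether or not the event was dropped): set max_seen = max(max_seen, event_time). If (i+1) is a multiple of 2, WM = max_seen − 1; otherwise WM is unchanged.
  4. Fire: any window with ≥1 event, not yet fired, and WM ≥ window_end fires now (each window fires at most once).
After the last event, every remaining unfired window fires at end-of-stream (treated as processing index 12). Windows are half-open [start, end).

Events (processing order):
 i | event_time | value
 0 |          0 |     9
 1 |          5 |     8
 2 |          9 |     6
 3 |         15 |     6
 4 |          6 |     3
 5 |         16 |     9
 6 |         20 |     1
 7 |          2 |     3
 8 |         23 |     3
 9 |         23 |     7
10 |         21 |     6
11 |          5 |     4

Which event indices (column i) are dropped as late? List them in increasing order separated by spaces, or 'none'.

i=0 t=0 v=9: → [0,6); WM=−∞
i=1 t=5 v=8: → [0,11); WM=4
i=2 t=9 v=6: → [0,15); WM=4
i=3 t=15 v=6: → [15,21); WM=14
i=4 t=6 v=3: DROP (t<14-2); WM=14
i=5 t=16 v=9: → [15,22); WM=15
i=6 t=20 v=1: → [15,26); WM=15
i=7 t=2 v=3: DROP (t<15-2); WM=19
i=8 t=23 v=3: → [15,29); WM=19
i=9 t=23 v=7: → [15,29); WM=22
i=10 t=21 v=6: → [15,29); WM=22
i=11 t=5 v=4: DROP (t<22-2); WM=22

4 7 11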